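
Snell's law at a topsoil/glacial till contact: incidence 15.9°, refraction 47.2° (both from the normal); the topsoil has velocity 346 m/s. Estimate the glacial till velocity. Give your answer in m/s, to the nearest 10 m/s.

Snell's law: sin 15.9°/V₁ = sin 47.2°/V₂.
V₂ = V₁·sin 47.2°/sin 15.9° = 346 × 2.6782 = 926.67 m/s.

930 m/s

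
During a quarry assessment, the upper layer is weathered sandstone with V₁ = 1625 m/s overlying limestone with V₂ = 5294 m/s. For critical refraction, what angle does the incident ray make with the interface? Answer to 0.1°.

At critical incidence the refracted ray runs along the interface (θ₂ = 90°), so sin θ_c = V₁/V₂.
θ_c = arcsin(1625/5294) = arcsin 0.3070 = 17.88°.
Measured from the interface: 90° − 17.88° = 72.12°.

72.1°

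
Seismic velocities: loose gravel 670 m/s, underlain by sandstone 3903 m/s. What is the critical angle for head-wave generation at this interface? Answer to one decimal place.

9.9°

Critical incidence: sin θ_c = V₁/V₂ = 670/3903 = 0.1717.
θ_c = arcsin 0.1717 = 9.88°.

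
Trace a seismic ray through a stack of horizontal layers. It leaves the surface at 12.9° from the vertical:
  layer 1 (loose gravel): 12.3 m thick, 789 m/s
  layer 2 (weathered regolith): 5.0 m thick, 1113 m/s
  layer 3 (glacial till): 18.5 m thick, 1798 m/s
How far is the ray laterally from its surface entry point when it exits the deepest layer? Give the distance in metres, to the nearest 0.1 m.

p = sin θ₁/V₁ = sin 12.9°/789 = 2.8295e-04 s/m is conserved through the stack.
Layer 1: θ = 12.90°; offset = 12.3·tan 12.90° = 2.817 m.
Layer 2: sin θ = p·1113 = 0.3149 → θ = 18.36°; offset = 5.0·tan 18.36° = 1.659 m.
Layer 3: sin θ = p·1798 = 0.5087 → θ = 30.58°; offset = 18.5·tan 30.58° = 10.932 m.
Σ offsets = 15.409 m.

15.4 m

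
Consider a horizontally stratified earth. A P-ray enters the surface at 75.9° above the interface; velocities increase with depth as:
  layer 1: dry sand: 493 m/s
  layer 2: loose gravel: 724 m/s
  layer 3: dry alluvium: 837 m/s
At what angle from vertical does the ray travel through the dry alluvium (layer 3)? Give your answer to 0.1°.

From the normal: θ₁ = 90° − 75.9° = 14.1°.
Ray parameter p = sin 14.1° / 493 = 4.9415e-04 s/m.
sin θ_3 = p·V_3 = 4.9415e-04 × 837 = 0.4136.
θ_3 = arcsin 0.4136 = 24.43°.

24.4°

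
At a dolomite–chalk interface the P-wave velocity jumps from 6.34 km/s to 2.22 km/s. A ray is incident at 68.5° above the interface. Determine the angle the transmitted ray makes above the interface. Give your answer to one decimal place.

82.6°

Convert to the normal: θ₁ = 90° − 68.5° = 21.5°.
Snell's law: sin θ₂ = (V₂/V₁)·sin θ₁ = (2.22/6.34)·sin 21.5° = 0.1283.
θ₂ = sin⁻¹(0.1283) = 7.37° (from vertical).
From the interface: 90° − 7.37° = 82.63°.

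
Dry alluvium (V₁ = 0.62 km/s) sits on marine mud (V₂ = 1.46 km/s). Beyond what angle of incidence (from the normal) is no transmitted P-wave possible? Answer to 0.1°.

Critical incidence: sin θ_c = V₁/V₂ = 0.62/1.46 = 0.4247.
θ_c = arcsin 0.4247 = 25.13°.

25.1°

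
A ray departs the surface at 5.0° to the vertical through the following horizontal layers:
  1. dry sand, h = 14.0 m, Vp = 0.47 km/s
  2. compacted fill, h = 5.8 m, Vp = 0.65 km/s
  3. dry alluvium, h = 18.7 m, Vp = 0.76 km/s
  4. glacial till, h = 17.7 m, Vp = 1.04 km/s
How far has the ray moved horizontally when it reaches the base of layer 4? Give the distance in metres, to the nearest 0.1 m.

Apply Snell's law at each interface; in layer i the horizontal offset is hᵢ·tan θᵢ.
Layer 1: θ = 5.00°; offset = 14.0·tan 5.00° = 1.225 m.
Layer 2: sin θ = 0.65·sin 5.0°/0.47 = 0.1205, θ = 6.92°; offset = 5.8·tan 6.92° = 0.704 m.
Layer 3: sin θ = 0.76·sin 5.0°/0.47 = 0.1409, θ = 8.10°; offset = 18.7·tan 8.10° = 2.662 m.
Layer 4: sin θ = 1.04·sin 5.0°/0.47 = 0.1929, θ = 11.12°; offset = 17.7·tan 11.12° = 3.479 m.
Summing the layer offsets gives 8.070 m.

8.1 m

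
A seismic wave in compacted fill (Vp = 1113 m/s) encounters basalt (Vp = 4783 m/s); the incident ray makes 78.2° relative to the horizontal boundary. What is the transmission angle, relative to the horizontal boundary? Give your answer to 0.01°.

28.50°

Angle from the normal: 90° − 78.2° = 11.8°.
Snell's law: sin θ₂ = (V₂/V₁)·sin θ₁ = (4783/1113)·sin 11.8° = 0.8788.
θ₂ = arcsin 0.8788 = 61.50° from the normal.
From the interface: 90° − 61.50° = 28.50°.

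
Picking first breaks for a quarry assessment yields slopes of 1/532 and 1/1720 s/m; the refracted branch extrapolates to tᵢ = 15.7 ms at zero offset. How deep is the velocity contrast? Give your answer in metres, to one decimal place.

4.4 m

h = tᵢ·V₁·V₂ / (2·√(V₂²−V₁²)).
√(V₂²−V₁²) = √(1720² − 532²) = 1635.7 m/s.
h = 0.0157 s × 532 × 1720 / (2 × 1635.7) = 4.39 m.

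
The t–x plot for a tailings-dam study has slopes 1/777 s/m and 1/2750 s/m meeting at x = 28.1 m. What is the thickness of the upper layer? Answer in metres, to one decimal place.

x_cross = 2h·√((V₂+V₁)/(V₂−V₁)) → h = x_cross / (2·√((V₂+V₁)/(V₂−V₁))).
√((V₂+V₁)/(V₂−V₁)) = √((2750+777)/(2750−777)) = 1.3370.
h = 28.1 / (2·1.3370) = 10.51 m.

10.5 m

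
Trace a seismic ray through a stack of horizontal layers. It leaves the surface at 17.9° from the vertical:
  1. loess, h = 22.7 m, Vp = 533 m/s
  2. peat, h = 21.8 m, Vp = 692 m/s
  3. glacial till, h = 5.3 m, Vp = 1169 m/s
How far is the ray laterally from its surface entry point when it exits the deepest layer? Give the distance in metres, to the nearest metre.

Ray parameter p = sin 17.9° / 533 m/s = 5.7665e-04 s/m.
Layer 1: θ = 17.90°; offset = 22.7·tan 17.90° = 7.332 m.
Layer 2: sin θ = p·692 = 0.3990 → θ = 23.52°; offset = 21.8·tan 23.52° = 9.487 m.
Layer 3: sin θ = p·1169 = 0.6741 → θ = 42.38°; offset = 5.3·tan 42.38° = 4.837 m.
Σ offsets = 21.656 m.

22 m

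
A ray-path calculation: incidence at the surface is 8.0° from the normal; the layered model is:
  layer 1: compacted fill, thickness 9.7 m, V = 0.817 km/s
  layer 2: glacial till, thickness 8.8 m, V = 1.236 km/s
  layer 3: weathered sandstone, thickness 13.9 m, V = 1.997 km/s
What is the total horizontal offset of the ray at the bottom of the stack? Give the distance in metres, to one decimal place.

8.3 m

Apply Snell's law at each interface; in layer i the horizontal offset is hᵢ·tan θᵢ.
Layer 1: θ = 8.00°; offset = 9.7·tan 8.00° = 1.363 m.
Layer 2: sin θ = 1.236·sin 8.0°/0.817 = 0.2105, θ = 12.15°; offset = 8.8·tan 12.15° = 1.895 m.
Layer 3: sin θ = 1.997·sin 8.0°/0.817 = 0.3402, θ = 19.89°; offset = 13.9·tan 19.89° = 5.028 m.
Total horizontal offset = 8.287 m.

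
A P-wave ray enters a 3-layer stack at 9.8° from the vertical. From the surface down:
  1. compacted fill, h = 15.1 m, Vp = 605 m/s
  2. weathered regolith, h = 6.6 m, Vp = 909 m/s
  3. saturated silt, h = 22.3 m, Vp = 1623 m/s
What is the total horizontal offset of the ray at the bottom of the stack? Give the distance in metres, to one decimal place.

15.8 m

p = sin θ₁/V₁ = sin 9.8°/605 = 2.8134e-04 s/m is conserved through the stack.
Layer 1: θ = 9.80°; offset = 15.1·tan 9.80° = 2.608 m.
Layer 2: sin θ = p·909 = 0.2557 → θ = 14.82°; offset = 6.6·tan 14.82° = 1.746 m.
Layer 3: sin θ = p·1623 = 0.4566 → θ = 27.17°; offset = 22.3·tan 27.17° = 11.445 m.
Summing the layer offsets gives 15.799 m.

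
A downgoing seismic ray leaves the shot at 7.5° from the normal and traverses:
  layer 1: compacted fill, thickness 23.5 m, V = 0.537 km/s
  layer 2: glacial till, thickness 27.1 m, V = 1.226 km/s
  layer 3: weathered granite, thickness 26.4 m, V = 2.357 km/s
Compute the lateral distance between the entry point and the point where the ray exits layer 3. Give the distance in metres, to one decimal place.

p = sin θ₁/V₁ = sin 7.5°/0.537 = 2.4307e-01 s/km is conserved through the stack.
Layer 1: θ = 7.50°; offset = 23.5·tan 7.50° = 3.094 m.
Layer 2: sin θ = p·1.226 = 0.2980 → θ = 17.34°; offset = 27.1·tan 17.34° = 8.460 m.
Layer 3: sin θ = p·2.357 = 0.5729 → θ = 34.95°; offset = 26.4·tan 34.95° = 18.453 m.
Total horizontal offset = 30.007 m.

30.0 m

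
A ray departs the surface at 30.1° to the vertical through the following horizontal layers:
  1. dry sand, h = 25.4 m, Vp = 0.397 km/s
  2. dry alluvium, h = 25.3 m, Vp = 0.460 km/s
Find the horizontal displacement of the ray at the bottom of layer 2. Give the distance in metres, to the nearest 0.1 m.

p = sin θ₁/V₁ = sin 30.1°/0.397 = 1.2633e+00 s/km is conserved through the stack.
Layer 1: θ = 30.10°; offset = 25.4·tan 30.10° = 14.724 m.
Layer 2: sin θ = p·0.460 = 0.5811 → θ = 35.53°; offset = 25.3·tan 35.53° = 18.065 m.
Σ offsets = 32.789 m.

32.8 m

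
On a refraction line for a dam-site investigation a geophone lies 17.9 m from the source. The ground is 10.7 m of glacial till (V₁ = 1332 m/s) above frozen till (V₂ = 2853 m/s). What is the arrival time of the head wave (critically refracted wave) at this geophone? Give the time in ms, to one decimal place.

θ_c = arcsin(V₁/V₂) = arcsin(1332/2853) = 27.83°, cos θ_c = 0.8843.
Intercept time tᵢ = 2h cos θ_c / V₁ = 2·10.7·0.8843/1332 = 0.01421 s.
t = x/V₂ + tᵢ = 17.9/2853 + 0.01421 = 0.02048 s.

20.5 ms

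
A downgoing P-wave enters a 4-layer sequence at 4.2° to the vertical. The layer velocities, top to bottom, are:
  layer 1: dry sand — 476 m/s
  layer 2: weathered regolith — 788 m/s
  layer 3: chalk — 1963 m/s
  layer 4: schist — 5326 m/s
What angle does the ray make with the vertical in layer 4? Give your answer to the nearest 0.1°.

Ray parameter p = sin 4.2° / 476 = 1.5386e-04 s/m.
sin θ_4 = p·V_4 = 1.5386e-04 × 5326 = 0.8195.
θ_4 = arcsin 0.8195 = 55.03°.

55.0°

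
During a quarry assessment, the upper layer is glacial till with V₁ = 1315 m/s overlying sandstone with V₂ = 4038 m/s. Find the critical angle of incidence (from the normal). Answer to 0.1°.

Critical incidence: sin θ_c = V₁/V₂ = 1315/4038 = 0.3257.
θ_c = arcsin 0.3257 = 19.01°.

19.0°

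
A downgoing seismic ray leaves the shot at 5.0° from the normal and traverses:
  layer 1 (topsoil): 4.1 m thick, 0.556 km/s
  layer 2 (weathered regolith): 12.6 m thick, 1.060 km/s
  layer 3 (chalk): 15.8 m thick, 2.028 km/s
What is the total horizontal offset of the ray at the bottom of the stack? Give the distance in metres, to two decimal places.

7.78 m

Ray parameter p = sin 5.0° / 0.556 km/s = 1.5675e-01 s/km.
Layer 1: θ = 5.00°; offset = 4.1·tan 5.00° = 0.3587 m.
Layer 2: sin θ = p·1.060 = 0.1662 → θ = 9.56°; offset = 12.6·tan 9.56° = 2.1231 m.
Layer 3: sin θ = p·2.028 = 0.3179 → θ = 18.54°; offset = 15.8·tan 18.54° = 5.2976 m.
Σ offsets = 7.7795 m.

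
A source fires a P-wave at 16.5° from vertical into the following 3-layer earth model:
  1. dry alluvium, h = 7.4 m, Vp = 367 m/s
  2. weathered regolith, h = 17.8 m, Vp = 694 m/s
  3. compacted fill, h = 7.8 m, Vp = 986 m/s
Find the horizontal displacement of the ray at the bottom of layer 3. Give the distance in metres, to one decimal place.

22.7 m

p = sin θ₁/V₁ = sin 16.5°/367 = 7.7388e-04 s/m is conserved through the stack.
Layer 1: θ = 16.50°; offset = 7.4·tan 16.50° = 2.192 m.
Layer 2: sin θ = p·694 = 0.5371 → θ = 32.48°; offset = 17.8·tan 32.48° = 11.333 m.
Layer 3: sin θ = p·986 = 0.7630 → θ = 49.73°; offset = 7.8·tan 49.73° = 9.208 m.
Σ offsets = 22.734 m.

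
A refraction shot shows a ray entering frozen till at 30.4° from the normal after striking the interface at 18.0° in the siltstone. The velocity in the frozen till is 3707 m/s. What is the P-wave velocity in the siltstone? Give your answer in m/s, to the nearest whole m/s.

sin 18.0° = 0.3090; sin 30.4° = 0.5060.
V₁ = V₂·(sin θ₁/sin θ₂) = 3707·(0.3090/0.5060) = 2263.73 m/s.

2264 m/s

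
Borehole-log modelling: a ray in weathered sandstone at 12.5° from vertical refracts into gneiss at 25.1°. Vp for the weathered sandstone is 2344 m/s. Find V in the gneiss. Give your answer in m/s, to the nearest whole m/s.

sin 12.5° = 0.2164; sin 25.1° = 0.4242.
V₂ = V₁·(sin θ₂/sin θ₁) = 2344·(0.4242/0.2164) = 4594.00 m/s.

4594 m/s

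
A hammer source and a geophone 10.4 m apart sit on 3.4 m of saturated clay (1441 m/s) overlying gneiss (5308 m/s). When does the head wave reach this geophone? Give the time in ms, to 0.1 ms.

6.5 ms

θ_c = arcsin(V₁/V₂) = arcsin(1441/5308) = 15.75°, cos θ_c = 0.9624.
Intercept time tᵢ = 2h cos θ_c / V₁ = 2·3.4·0.9624/1441 = 0.00454 s.
t = x/V₂ + tᵢ = 10.4/5308 + 0.00454 = 0.00650 s.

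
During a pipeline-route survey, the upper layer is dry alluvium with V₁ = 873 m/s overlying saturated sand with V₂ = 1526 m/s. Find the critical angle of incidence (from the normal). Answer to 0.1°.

34.9°

Critical incidence: sin θ_c = V₁/V₂ = 873/1526 = 0.5721.
θ_c = arcsin 0.5721 = 34.90°.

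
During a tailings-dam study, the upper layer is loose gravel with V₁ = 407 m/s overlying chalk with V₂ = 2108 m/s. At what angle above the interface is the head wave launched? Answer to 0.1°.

78.9°

At critical incidence the refracted ray runs along the interface (θ₂ = 90°), so sin θ_c = V₁/V₂.
θ_c = arcsin(407/2108) = arcsin 0.1931 = 11.13°.
Measured from the interface: 90° − 11.13° = 78.87°.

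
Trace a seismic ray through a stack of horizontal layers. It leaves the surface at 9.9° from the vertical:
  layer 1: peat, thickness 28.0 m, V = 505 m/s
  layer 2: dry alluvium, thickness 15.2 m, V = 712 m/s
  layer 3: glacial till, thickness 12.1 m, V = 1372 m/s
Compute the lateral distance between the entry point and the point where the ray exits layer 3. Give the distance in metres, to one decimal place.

15.1 m

Ray parameter p = sin 9.9° / 505 m/s = 3.4045e-04 s/m.
Layer 1: θ = 9.90°; offset = 28.0·tan 9.90° = 4.887 m.
Layer 2: sin θ = p·712 = 0.2424 → θ = 14.03°; offset = 15.2·tan 14.03° = 3.798 m.
Layer 3: sin θ = p·1372 = 0.4671 → θ = 27.85°; offset = 12.1·tan 27.85° = 6.392 m.
Σ offsets = 15.077 m.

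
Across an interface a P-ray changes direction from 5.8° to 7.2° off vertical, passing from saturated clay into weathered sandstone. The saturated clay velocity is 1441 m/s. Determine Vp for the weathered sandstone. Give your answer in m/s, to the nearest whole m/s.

sin 5.8° = 0.1011; sin 7.2° = 0.1253.
V₂ = V₁·(sin θ₂/sin θ₁) = 1441·(0.1253/0.1011) = 1787.17 m/s.

1787 m/s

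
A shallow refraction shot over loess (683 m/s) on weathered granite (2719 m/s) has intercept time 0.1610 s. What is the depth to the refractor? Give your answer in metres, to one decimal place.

θ_c = arcsin(683/2719) = 14.55°; cos θ_c = 0.9679.
tᵢ = 2h cos θ_c/V₁ ⇒ h = tᵢ·V₁/(2 cos θ_c) = 0.161·683/(2·0.9679) = 56.80 m.

56.8 m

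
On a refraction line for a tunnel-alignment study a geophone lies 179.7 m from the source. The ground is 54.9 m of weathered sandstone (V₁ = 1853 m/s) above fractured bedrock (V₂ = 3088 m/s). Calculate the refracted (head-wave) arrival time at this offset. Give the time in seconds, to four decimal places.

0.1056 s

θ_c = arcsin(V₁/V₂) = arcsin(1853/3088) = 36.87°, cos θ_c = 0.8000.
Intercept time tᵢ = 2h cos θ_c / V₁ = 2·54.9·0.8000/1853 = 0.04740 s.
t = x/V₂ + tᵢ = 179.7/3088 + 0.04740 = 0.10559 s.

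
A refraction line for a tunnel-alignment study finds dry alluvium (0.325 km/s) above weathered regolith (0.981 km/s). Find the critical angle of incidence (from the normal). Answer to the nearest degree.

At critical incidence the refracted ray runs along the interface (θ₂ = 90°), so sin θ_c = V₁/V₂.
θ_c = arcsin(0.325/0.981) = arcsin 0.3313 = 19.35°.

19°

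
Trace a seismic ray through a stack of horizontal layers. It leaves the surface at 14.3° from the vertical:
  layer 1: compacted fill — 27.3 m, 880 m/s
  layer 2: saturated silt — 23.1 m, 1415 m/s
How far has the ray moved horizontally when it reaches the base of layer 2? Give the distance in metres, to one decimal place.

17.0 m

p = sin θ₁/V₁ = sin 14.3°/880 = 2.8068e-04 s/m is conserved through the stack.
Layer 1: θ = 14.30°; offset = 27.3·tan 14.30° = 6.959 m.
Layer 2: sin θ = p·1415 = 0.3972 → θ = 23.40°; offset = 23.1·tan 23.40° = 9.997 m.
Summing the layer offsets gives 16.955 m.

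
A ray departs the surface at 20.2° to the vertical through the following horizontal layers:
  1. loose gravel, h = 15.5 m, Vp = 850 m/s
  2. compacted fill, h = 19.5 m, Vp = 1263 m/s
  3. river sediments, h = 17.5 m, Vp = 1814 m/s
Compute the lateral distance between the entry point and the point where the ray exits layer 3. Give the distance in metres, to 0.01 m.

Ray parameter p = sin 20.2° / 850 m/s = 4.0623e-04 s/m.
Layer 1: θ = 20.20°; offset = 15.5·tan 20.20° = 5.7029 m.
Layer 2: sin θ = p·1263 = 0.5131 → θ = 30.87°; offset = 19.5·tan 30.87° = 11.6560 m.
Layer 3: sin θ = p·1814 = 0.7369 → θ = 47.47°; offset = 17.5·tan 47.47° = 19.0769 m.
Total horizontal offset = 36.4358 m.

36.44 m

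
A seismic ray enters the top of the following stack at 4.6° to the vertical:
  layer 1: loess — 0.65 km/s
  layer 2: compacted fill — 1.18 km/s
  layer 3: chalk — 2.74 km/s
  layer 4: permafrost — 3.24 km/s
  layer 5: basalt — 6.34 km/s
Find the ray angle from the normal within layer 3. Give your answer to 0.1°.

Snell's law across each interface conserves sin θ / V, so sin θ_3 = V_3·sin θ₁/V₁.
sin θ_3 = 2.74 × sin 4.6° / 0.65 = 0.3381.
θ_3 = arcsin 0.3381 = 19.76°.

19.8°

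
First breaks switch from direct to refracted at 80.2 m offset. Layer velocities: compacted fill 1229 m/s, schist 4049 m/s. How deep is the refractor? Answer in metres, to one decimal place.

29.3 m

h = (x_cross/2)·√((V₂−V₁)/(V₂+V₁)).
(V₂−V₁)/(V₂+V₁) = (4049−1229)/(4049+1229) = 0.5343; √ = 0.7310.
h = (80.2/2)·0.7310 = 29.31 m.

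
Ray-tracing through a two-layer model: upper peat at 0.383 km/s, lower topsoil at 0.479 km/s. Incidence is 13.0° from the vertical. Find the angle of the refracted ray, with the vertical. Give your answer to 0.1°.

Snell's law: sin θ₂ = (V₂/V₁)·sin θ₁ = (0.479/0.383)·sin 13.0° = 0.2813.
θ₂ = sin⁻¹(0.2813) = 16.34° (from vertical).

16.3°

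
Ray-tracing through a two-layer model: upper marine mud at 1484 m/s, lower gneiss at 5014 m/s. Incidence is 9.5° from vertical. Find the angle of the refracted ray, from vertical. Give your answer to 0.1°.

33.9°

sin θ₁/V₁ = sin θ₂/V₂ ⇒ sin θ₂ = 5014·sin 9.5°/1484 = 5014·0.1650/1484 = 0.5576.
θ₂ = arcsin 0.5576 = 33.89° from the normal.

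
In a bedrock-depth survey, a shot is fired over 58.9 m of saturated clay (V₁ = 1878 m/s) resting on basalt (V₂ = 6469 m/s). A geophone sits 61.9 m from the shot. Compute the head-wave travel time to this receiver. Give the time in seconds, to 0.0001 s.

θ_c = arcsin(V₁/V₂) = arcsin(1878/6469) = 16.88°, cos θ_c = 0.9569.
Intercept time tᵢ = 2h cos θ_c / V₁ = 2·58.9·0.9569/1878 = 0.06002 s.
t = x/V₂ + tᵢ = 61.9/6469 + 0.06002 = 0.06959 s.

0.0696 s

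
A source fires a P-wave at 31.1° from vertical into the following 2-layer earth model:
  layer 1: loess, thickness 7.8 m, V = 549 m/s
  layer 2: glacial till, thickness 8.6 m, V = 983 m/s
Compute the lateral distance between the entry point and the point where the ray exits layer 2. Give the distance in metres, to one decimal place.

25.6 m

Ray parameter p = sin 31.1° / 549 m/s = 9.4086e-04 s/m.
Layer 1: θ = 31.10°; offset = 7.8·tan 31.10° = 4.705 m.
Layer 2: sin θ = p·983 = 0.9249 → θ = 67.65°; offset = 8.6·tan 67.65° = 20.915 m.
Σ offsets = 25.621 m.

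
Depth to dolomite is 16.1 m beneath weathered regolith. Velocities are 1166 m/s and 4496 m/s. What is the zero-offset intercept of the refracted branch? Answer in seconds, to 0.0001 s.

tᵢ = 2h·√(V₂²−V₁²)/(V₁V₂).
√(V₂²−V₁²) = √(4496²−1166²) = 4342.2 m/s.
tᵢ = 2·16.1·4342.2/(1166·4496) = 0.02667 s.

0.0267 s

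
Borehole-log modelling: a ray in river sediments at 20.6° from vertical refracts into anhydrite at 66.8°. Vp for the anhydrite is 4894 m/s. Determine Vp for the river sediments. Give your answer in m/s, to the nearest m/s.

1873 m/s

sin 20.6° = 0.3518; sin 66.8° = 0.9191.
V₁ = V₂·(sin θ₁/sin θ₂) = 4894·(0.3518/0.9191) = 1873.41 m/s.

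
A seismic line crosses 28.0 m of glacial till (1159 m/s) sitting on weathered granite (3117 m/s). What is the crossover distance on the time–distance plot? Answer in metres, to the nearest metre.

x_cross = 2h·√((V₂+V₁)/(V₂−V₁)).
(V₂+V₁)/(V₂−V₁) = (3117+1159)/(3117−1159) = 2.1839; √ = 1.4778.
x_cross = 2·28.0·1.4778 = 82.76 m.

83 m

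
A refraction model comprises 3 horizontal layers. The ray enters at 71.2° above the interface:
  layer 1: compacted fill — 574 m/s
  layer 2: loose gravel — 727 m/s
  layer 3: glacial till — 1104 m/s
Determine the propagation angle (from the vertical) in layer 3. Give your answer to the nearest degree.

38°

From the normal: θ₁ = 90° − 71.2° = 18.8°.
Ray parameter p = sin 18.8° / 574 = 5.6144e-04 s/m.
sin θ_3 = p·V_3 = 5.6144e-04 × 1104 = 0.6198.
θ_3 = 38.30° from the vertical.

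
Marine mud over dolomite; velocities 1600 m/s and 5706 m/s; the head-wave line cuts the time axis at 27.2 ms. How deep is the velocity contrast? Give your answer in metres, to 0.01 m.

h = tᵢ·V₁·V₂ / (2·√(V₂²−V₁²)).
√(V₂²−V₁²) = √(5706² − 1600²) = 5477.1 m/s.
h = 0.0272 s × 1600 × 5706 / (2 × 5477.1) = 22.67 m.

22.67 m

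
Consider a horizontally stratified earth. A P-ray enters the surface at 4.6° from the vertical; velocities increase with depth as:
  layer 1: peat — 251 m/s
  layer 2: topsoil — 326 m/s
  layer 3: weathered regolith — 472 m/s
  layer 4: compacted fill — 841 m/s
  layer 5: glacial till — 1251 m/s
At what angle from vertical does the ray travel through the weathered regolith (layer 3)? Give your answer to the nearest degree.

9°

Snell's law across each interface conserves sin θ / V, so sin θ_3 = V_3·sin θ₁/V₁.
sin θ_3 = 472 × sin 4.6° / 251 = 0.1508.
θ_3 = arcsin 0.1508 = 8.67°.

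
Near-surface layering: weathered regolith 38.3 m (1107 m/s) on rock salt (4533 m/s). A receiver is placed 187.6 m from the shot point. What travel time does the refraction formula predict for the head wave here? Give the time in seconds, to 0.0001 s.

0.1085 s

θ_c = arcsin(V₁/V₂) = arcsin(1107/4533) = 14.14°, cos θ_c = 0.9697.
Intercept time tᵢ = 2h cos θ_c / V₁ = 2·38.3·0.9697/1107 = 0.06710 s.
t = x/V₂ + tᵢ = 187.6/4533 + 0.06710 = 0.10849 s.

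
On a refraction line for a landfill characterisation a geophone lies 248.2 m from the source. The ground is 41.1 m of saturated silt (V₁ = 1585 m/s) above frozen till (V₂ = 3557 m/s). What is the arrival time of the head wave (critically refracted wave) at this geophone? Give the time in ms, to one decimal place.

t = x/V₂ + 2h·√(V₂²−V₁²)/(V₁V₂).
√(V₂²−V₁²) = √(3557²−1585²) = 3184.3 m/s; delay term = 2·41.1·3184.3/(1585·3557) = 0.04643 s.
t = 248.2/3557 + 0.04643 = 0.11621 s.

116.2 ms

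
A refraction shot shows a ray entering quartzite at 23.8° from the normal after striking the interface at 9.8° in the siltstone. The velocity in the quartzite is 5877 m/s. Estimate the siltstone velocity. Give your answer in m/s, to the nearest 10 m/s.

2480 m/s

Snell's law: sin 9.8°/V₁ = sin 23.8°/V₂.
V₁ = V₂·sin 9.8°/sin 23.8° = 5877 × 0.4218 = 2478.83 m/s.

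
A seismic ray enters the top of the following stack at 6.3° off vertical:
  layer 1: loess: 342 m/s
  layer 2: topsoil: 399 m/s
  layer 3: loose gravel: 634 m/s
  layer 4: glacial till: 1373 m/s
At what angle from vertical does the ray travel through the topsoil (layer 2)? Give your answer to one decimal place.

Snell's law across each interface conserves sin θ / V, so sin θ_2 = V_2·sin θ₁/V₁.
sin θ_2 = 399 × sin 6.3° / 342 = 0.1280.
θ_2 = 7.36° from the vertical.

7.4°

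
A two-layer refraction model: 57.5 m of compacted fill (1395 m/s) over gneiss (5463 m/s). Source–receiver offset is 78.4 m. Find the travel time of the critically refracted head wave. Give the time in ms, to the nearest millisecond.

t = x/V₂ + 2h·√(V₂²−V₁²)/(V₁V₂).
√(V₂²−V₁²) = √(5463²−1395²) = 5281.9 m/s; delay term = 2·57.5·5281.9/(1395·5463) = 0.07970 s.
t = 78.4/5463 + 0.07970 = 0.09406 s.

94 ms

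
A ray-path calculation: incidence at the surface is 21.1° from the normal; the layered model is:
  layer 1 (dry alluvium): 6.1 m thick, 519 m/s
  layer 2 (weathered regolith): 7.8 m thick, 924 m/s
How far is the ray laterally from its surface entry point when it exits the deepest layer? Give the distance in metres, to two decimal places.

8.87 m

Apply Snell's law at each interface; in layer i the horizontal offset is hᵢ·tan θᵢ.
Layer 1: θ = 21.10°; offset = 6.1·tan 21.10° = 2.3538 m.
Layer 2: sin θ = 924·sin 21.1°/519 = 0.6409, θ = 39.86°; offset = 7.8·tan 39.86° = 6.5127 m.
Total horizontal offset = 8.8665 m.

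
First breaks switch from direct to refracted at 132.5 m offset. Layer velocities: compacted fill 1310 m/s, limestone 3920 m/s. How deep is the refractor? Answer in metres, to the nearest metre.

x_cross = 2h·√((V₂+V₁)/(V₂−V₁)) → h = x_cross / (2·√((V₂+V₁)/(V₂−V₁))).
√((V₂+V₁)/(V₂−V₁)) = √((3920+1310)/(3920−1310)) = 1.4156.
h = 132.5 / (2·1.4156) = 46.80 m.

47 m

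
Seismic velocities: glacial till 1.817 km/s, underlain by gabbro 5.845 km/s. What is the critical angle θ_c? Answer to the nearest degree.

18°

Critical incidence: sin θ_c = V₁/V₂ = 1.817/5.845 = 0.3109.
θ_c = arcsin 0.3109 = 18.11°.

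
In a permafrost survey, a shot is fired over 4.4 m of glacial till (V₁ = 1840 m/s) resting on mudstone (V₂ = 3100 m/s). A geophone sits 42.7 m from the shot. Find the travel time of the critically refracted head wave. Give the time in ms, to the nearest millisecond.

18 ms

t = x/V₂ + 2h·√(V₂²−V₁²)/(V₁V₂).
√(V₂²−V₁²) = √(3100²−1840²) = 2494.9 m/s; delay term = 2·4.4·2494.9/(1840·3100) = 0.00385 s.
t = 42.7/3100 + 0.00385 = 0.01762 s.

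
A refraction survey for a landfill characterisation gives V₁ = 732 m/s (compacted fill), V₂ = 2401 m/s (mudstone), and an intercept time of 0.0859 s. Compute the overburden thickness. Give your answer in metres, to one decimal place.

θ_c = arcsin(732/2401) = 17.75°; cos θ_c = 0.9524.
tᵢ = 2h cos θ_c/V₁ ⇒ h = tᵢ·V₁/(2 cos θ_c) = 0.0859·732/(2·0.9524) = 33.01 m.

33.0 m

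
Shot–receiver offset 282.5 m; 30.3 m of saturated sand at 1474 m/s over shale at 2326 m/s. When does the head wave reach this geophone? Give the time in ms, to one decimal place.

t = x/V₂ + 2h·√(V₂²−V₁²)/(V₁V₂).
√(V₂²−V₁²) = √(2326²−1474²) = 1799.3 m/s; delay term = 2·30.3·1799.3/(1474·2326) = 0.03180 s.
t = 282.5/2326 + 0.03180 = 0.15326 s.

153.3 ms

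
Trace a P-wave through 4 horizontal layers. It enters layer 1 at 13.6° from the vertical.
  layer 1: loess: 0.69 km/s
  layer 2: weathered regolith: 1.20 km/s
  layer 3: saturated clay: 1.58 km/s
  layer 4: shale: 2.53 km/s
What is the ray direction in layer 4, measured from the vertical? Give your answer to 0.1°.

59.6°

Ray parameter p = sin 13.6° / 0.69 = 3.4079e-01 s/km.
sin θ_4 = p·V_4 = 3.4079e-01 × 2.53 = 0.8622.
θ_4 = 59.56° from the vertical.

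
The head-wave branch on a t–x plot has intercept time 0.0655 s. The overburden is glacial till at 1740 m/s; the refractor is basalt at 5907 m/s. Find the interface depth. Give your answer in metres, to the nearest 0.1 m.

h = tᵢ·V₁·V₂ / (2·√(V₂²−V₁²)).
√(V₂²−V₁²) = √(5907² − 1740²) = 5644.9 m/s.
h = 0.0655 s × 1740 × 5907 / (2 × 5644.9) = 59.63 m.

59.6 m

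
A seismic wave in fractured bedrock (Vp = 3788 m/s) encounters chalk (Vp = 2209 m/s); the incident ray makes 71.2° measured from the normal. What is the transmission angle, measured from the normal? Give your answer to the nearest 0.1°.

Snell's law: sin θ₂ = (V₂/V₁)·sin θ₁ = (2209/3788)·sin 71.2° = 0.5520.
θ₂ = arcsin 0.5520 = 33.51° from the normal.

33.5°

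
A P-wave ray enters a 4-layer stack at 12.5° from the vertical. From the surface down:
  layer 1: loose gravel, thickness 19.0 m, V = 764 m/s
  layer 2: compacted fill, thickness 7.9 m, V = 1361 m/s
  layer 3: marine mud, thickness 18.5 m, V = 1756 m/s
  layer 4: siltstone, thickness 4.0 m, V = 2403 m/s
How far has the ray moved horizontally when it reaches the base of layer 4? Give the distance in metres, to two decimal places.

21.84 m

p = sin θ₁/V₁ = sin 12.5°/764 = 2.8330e-04 s/m is conserved through the stack.
Layer 1: θ = 12.50°; offset = 19.0·tan 12.50° = 4.2122 m.
Layer 2: sin θ = p·1361 = 0.3856 → θ = 22.68°; offset = 7.9·tan 22.68° = 3.3012 m.
Layer 3: sin θ = p·1756 = 0.4975 → θ = 29.83°; offset = 18.5·tan 29.83° = 10.6091 m.
Layer 4: sin θ = p·2403 = 0.6808 → θ = 42.90°; offset = 4.0·tan 42.90° = 3.7175 m.
Σ offsets = 21.8401 m.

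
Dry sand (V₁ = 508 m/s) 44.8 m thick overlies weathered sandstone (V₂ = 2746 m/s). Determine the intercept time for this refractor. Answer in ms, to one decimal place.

tᵢ = 2h·√(V₂²−V₁²)/(V₁V₂).
√(V₂²−V₁²) = √(2746²−508²) = 2698.6 m/s.
tᵢ = 2·44.8·2698.6/(508·2746) = 0.17333 s.

173.3 ms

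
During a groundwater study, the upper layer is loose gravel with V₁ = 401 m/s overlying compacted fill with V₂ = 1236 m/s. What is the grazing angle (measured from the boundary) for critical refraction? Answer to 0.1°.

Critical incidence: sin θ_c = V₁/V₂ = 401/1236 = 0.3244.
θ_c = arcsin 0.3244 = 18.93°.
Measured from the interface: 90° − 18.93° = 71.07°.

71.1°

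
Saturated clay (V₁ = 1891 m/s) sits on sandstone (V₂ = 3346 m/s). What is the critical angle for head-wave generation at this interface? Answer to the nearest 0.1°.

34.4°

At critical incidence the refracted ray runs along the interface (θ₂ = 90°), so sin θ_c = V₁/V₂.
θ_c = arcsin(1891/3346) = arcsin 0.5652 = 34.41°.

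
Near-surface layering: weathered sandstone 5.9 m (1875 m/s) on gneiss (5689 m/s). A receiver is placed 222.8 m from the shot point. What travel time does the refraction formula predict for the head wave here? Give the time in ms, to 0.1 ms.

45.1 ms

θ_c = arcsin(V₁/V₂) = arcsin(1875/5689) = 19.24°, cos θ_c = 0.9441.
Intercept time tᵢ = 2h cos θ_c / V₁ = 2·5.9·0.9441/1875 = 0.00594 s.
t = x/V₂ + tᵢ = 222.8/5689 + 0.00594 = 0.04511 s.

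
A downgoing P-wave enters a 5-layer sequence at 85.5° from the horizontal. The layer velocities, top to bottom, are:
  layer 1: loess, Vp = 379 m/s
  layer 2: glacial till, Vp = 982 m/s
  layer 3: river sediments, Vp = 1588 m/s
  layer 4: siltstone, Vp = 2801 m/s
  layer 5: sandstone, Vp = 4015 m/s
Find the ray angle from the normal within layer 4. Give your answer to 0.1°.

35.4°

From the normal: θ₁ = 90° − 85.5° = 4.5°.
Ray parameter p = sin 4.5° / 379 = 2.0702e-04 s/m.
sin θ_4 = p·V_4 = 2.0702e-04 × 2801 = 0.5799.
θ_4 = 35.44° from the vertical.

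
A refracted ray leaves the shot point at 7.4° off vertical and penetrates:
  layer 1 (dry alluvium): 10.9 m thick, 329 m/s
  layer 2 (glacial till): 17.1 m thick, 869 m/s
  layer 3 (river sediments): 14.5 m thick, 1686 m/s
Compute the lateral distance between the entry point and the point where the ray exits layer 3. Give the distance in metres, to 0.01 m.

20.34 m

Apply Snell's law at each interface; in layer i the horizontal offset is hᵢ·tan θᵢ.
Layer 1: θ = 7.40°; offset = 10.9·tan 7.40° = 1.4157 m.
Layer 2: sin θ = 869·sin 7.4°/329 = 0.3402, θ = 19.89°; offset = 17.1·tan 19.89° = 6.1863 m.
Layer 3: sin θ = 1686·sin 7.4°/329 = 0.6600, θ = 41.30°; offset = 14.5·tan 41.30° = 12.7395 m.
Σ offsets = 20.3414 m.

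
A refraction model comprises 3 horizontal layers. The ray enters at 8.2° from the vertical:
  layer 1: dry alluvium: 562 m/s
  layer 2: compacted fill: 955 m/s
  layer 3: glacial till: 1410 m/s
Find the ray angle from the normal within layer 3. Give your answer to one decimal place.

21.0°

Ray parameter p = sin 8.2° / 562 = 2.5379e-04 s/m.
sin θ_3 = p·V_3 = 2.5379e-04 × 1410 = 0.3578.
θ_3 = arcsin 0.3578 = 20.97°.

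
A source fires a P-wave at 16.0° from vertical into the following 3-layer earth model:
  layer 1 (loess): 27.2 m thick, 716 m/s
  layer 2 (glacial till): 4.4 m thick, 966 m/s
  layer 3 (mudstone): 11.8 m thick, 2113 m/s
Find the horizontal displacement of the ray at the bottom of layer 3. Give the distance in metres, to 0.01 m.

26.06 m

p = sin θ₁/V₁ = sin 16.0°/716 = 3.8497e-04 s/m is conserved through the stack.
Layer 1: θ = 16.00°; offset = 27.2·tan 16.00° = 7.7995 m.
Layer 2: sin θ = p·966 = 0.3719 → θ = 21.83°; offset = 4.4·tan 21.83° = 1.7627 m.
Layer 3: sin θ = p·2113 = 0.8134 → θ = 54.43°; offset = 11.8·tan 54.43° = 16.5023 m.
Σ offsets = 26.0644 m.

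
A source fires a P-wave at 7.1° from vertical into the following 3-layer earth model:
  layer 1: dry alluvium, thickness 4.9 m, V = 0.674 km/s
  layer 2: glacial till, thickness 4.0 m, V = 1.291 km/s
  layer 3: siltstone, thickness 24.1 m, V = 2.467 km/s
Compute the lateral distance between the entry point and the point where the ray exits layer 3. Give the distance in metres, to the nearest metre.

Ray parameter p = sin 7.1° / 0.674 km/s = 1.8338e-01 s/km.
Layer 1: θ = 7.10°; offset = 4.9·tan 7.10° = 0.610 m.
Layer 2: sin θ = p·1.291 = 0.2368 → θ = 13.69°; offset = 4.0·tan 13.69° = 0.975 m.
Layer 3: sin θ = p·2.467 = 0.4524 → θ = 26.90°; offset = 24.1·tan 26.90° = 12.226 m.
Total horizontal offset = 13.811 m.

14 m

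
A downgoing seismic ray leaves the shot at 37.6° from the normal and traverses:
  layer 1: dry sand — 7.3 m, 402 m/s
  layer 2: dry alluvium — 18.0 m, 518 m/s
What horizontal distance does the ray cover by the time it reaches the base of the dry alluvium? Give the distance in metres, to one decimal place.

28.5 m

Ray parameter p = sin 37.6° / 402 m/s = 1.5178e-03 s/m.
Layer 1: θ = 37.60°; offset = 7.3·tan 37.60° = 5.622 m.
Layer 2: sin θ = p·518 = 0.7862 → θ = 51.83°; offset = 18.0·tan 51.83° = 22.901 m.
Summing the layer offsets gives 28.522 m.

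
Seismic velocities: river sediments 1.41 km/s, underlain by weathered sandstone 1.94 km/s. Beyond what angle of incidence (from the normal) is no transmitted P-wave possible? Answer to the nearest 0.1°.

46.6°

Critical incidence: sin θ_c = V₁/V₂ = 1.41/1.94 = 0.7268.
θ_c = arcsin 0.7268 = 46.62°.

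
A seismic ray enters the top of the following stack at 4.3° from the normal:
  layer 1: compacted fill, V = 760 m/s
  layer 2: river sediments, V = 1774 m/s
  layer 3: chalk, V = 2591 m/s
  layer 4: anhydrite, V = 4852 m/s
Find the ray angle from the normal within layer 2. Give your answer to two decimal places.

Ray parameter p = sin 4.3° / 760 = 9.8656e-05 s/m.
sin θ_2 = p·V_2 = 9.8656e-05 × 1774 = 0.1750.
θ_2 = arcsin 0.1750 = 10.08°.

10.08°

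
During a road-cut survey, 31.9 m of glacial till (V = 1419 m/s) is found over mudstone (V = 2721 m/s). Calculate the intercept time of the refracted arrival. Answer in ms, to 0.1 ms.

38.4 ms

θ_c = arcsin(V₁/V₂) = arcsin(1419/2721) = 31.43°; cos θ_c = 0.8533.
tᵢ = 2h·cos θ_c / V₁ = 2·31.9·0.8533 / 1419 = 0.03836 s.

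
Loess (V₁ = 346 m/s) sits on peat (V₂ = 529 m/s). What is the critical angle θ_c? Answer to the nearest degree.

41°

Critical incidence: sin θ_c = V₁/V₂ = 346/529 = 0.6541.
θ_c = arcsin 0.6541 = 40.85°.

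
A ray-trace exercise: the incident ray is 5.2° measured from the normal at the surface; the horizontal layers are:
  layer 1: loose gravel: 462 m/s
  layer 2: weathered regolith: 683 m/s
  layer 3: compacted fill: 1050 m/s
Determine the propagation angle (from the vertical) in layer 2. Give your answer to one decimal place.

7.7°

Snell's law across each interface conserves sin θ / V, so sin θ_2 = V_2·sin θ₁/V₁.
sin θ_2 = 683 × sin 5.2° / 462 = 0.1340.
θ_2 = 7.70° from the vertical.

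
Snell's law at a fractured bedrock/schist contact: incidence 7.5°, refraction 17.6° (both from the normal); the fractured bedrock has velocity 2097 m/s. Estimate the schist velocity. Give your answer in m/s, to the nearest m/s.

Snell's law: sin 7.5°/V₁ = sin 17.6°/V₂.
V₂ = V₁·sin 17.6°/sin 7.5° = 2097 × 2.3165 = 4857.80 m/s.

4858 m/s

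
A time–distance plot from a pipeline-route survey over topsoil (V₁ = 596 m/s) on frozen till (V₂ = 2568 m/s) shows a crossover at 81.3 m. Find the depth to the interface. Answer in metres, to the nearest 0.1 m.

32.1 m

x_cross = 2h·√((V₂+V₁)/(V₂−V₁)) → h = x_cross / (2·√((V₂+V₁)/(V₂−V₁))).
√((V₂+V₁)/(V₂−V₁)) = √((2568+596)/(2568−596)) = 1.2667.
h = 81.3 / (2·1.2667) = 32.09 m.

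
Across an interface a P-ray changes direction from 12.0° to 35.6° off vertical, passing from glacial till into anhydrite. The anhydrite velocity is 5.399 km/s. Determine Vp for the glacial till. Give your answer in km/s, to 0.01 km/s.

1.93 km/s

sin 12.0° = 0.2079; sin 35.6° = 0.5821.
V₁ = V₂·(sin θ₁/sin θ₂) = 5.399·(0.2079/0.5821) = 1.93 km/s.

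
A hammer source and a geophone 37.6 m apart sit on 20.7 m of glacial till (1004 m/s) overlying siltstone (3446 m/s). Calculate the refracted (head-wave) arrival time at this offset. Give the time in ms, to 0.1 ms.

t = x/V₂ + 2h·√(V₂²−V₁²)/(V₁V₂).
√(V₂²−V₁²) = √(3446²−1004²) = 3296.5 m/s; delay term = 2·20.7·3296.5/(1004·3446) = 0.03945 s.
t = 37.6/3446 + 0.03945 = 0.05036 s.

50.4 ms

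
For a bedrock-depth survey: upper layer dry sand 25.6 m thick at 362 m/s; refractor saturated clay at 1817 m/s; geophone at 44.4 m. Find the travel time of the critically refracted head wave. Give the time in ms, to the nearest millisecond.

163 ms

θ_c = arcsin(V₁/V₂) = arcsin(362/1817) = 11.49°, cos θ_c = 0.9800.
Intercept time tᵢ = 2h cos θ_c / V₁ = 2·25.6·0.9800/362 = 0.13860 s.
t = x/V₂ + tᵢ = 44.4/1817 + 0.13860 = 0.16304 s.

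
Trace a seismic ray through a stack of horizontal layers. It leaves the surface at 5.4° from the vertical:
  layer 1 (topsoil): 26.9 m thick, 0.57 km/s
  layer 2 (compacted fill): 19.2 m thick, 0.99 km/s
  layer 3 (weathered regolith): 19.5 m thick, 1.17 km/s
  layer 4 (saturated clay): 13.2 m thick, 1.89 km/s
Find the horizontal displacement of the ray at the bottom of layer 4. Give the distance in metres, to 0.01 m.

13.90 m

p = sin θ₁/V₁ = sin 5.4°/0.57 = 1.6510e-01 s/km is conserved through the stack.
Layer 1: θ = 5.40°; offset = 26.9·tan 5.40° = 2.5428 m.
Layer 2: sin θ = p·0.99 = 0.1635 → θ = 9.41°; offset = 19.2·tan 9.41° = 3.1810 m.
Layer 3: sin θ = p·1.17 = 0.1932 → θ = 11.14°; offset = 19.5·tan 11.14° = 3.8391 m.
Layer 4: sin θ = p·1.89 = 0.3120 → θ = 18.18°; offset = 13.2·tan 18.18° = 4.3355 m.
Total horizontal offset = 13.8984 m.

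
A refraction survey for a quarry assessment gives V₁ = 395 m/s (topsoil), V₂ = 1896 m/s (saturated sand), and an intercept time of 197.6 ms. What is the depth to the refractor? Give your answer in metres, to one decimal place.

h = tᵢ·V₁·V₂ / (2·√(V₂²−V₁²)).
√(V₂²−V₁²) = √(1896² − 395²) = 1854.4 m/s.
h = 0.1976 s × 395 × 1896 / (2 × 1854.4) = 39.90 m.

39.9 m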